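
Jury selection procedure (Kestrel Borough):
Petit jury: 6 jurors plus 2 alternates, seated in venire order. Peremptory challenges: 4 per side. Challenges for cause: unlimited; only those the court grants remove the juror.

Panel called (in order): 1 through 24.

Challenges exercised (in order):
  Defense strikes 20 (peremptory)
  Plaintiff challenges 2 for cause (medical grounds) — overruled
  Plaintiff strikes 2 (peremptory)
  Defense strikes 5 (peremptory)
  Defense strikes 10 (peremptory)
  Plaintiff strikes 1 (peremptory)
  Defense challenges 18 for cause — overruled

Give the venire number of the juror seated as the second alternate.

12

Removed: #1, #2, #5, #10, #20. (#18 stays — for-cause denied.)
Seating in order: seats 1–6 → #3, #4, #6, #7, #8, #9; alternates → #11, #12.
So alternate 2 is #12.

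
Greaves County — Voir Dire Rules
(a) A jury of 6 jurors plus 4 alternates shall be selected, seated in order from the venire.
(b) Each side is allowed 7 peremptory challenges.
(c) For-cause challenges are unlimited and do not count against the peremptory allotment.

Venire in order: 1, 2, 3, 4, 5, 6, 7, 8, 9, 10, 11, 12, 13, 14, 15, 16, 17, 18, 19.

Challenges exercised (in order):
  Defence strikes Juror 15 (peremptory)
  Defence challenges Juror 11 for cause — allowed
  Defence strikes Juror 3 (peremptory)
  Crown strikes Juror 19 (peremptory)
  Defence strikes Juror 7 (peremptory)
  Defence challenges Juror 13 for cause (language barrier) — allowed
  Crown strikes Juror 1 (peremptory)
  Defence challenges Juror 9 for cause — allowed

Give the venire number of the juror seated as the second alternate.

Removed: #1, #3, #7, #9, #11, #13, #15, #19.
Seating in order: seats 1–6 → #2, #4, #5, #6, #8, #10; alternates → #12, #14, #16, #17.
So alternate 2 is #14.

14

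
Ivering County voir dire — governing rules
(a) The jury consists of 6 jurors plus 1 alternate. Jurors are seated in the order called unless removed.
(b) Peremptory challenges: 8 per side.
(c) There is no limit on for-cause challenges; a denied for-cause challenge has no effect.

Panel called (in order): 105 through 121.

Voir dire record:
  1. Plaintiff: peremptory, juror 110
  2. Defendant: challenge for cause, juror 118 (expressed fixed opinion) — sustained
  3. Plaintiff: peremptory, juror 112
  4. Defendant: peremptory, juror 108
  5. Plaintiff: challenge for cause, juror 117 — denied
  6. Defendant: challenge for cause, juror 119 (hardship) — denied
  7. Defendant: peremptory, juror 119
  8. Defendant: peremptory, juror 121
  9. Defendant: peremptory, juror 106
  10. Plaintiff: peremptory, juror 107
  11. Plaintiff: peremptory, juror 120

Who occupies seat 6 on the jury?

Removed: #106, #107, #108, #110, #112, #118, #119, #120, #121. (#117 stays — for-cause denied.)
Seating in order: seats 1–6 → #105, #109, #111, #113, #114, #115; alternates → #116.
So seat 6 is #115.

115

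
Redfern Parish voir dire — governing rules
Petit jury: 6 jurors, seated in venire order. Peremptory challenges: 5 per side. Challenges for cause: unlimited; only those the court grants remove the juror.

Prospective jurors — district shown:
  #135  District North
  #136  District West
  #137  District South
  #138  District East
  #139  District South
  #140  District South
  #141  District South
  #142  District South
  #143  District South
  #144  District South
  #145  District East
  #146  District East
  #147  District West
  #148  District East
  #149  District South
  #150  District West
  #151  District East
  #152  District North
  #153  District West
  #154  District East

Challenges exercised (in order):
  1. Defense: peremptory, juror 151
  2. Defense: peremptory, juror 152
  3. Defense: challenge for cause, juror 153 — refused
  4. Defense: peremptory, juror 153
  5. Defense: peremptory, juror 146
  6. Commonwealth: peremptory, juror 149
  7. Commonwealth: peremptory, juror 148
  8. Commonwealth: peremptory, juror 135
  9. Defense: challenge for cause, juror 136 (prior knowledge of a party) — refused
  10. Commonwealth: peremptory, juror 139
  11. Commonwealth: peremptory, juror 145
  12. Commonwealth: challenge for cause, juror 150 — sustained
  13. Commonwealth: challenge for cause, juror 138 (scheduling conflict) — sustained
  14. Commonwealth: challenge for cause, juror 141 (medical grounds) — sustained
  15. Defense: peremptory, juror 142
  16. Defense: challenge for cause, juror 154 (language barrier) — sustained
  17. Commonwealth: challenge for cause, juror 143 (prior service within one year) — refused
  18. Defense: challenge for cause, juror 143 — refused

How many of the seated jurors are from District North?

0

Removed: #135, #138, #139, #141, #142, #145, #146, #148, #149, #150, #151, #152, #153, #154.
Seated jurors 1–6: #136, #137, #140, #143, #144, #147.
None of those are in District North → 0.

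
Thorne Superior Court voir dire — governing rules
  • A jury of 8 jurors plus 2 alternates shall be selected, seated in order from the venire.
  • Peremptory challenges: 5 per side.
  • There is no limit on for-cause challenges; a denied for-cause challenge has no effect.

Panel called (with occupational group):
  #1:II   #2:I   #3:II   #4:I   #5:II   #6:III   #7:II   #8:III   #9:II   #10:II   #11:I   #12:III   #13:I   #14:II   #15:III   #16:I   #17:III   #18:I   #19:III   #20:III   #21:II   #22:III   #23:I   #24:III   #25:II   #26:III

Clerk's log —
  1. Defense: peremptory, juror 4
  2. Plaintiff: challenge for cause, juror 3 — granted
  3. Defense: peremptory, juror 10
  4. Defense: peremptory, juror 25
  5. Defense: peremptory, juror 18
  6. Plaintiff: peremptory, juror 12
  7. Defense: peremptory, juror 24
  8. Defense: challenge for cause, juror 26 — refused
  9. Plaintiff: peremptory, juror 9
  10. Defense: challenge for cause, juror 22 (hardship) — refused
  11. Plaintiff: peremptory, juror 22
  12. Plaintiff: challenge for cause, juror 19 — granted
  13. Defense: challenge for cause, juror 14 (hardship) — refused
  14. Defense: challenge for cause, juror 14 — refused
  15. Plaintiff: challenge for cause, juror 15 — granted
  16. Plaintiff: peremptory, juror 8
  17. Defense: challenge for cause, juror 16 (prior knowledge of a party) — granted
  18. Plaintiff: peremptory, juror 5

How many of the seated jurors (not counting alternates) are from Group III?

2

Removed: #3, #4, #5, #8, #9, #10, #12, #15, #16, #18, #19, #22, #24, #25.
Seated jurors 1–8: #1, #2, #6, #7, #11, #13, #14, #17 (alternates #20, #21 not counted).
Of those, in Group III: #6, #17 → 2.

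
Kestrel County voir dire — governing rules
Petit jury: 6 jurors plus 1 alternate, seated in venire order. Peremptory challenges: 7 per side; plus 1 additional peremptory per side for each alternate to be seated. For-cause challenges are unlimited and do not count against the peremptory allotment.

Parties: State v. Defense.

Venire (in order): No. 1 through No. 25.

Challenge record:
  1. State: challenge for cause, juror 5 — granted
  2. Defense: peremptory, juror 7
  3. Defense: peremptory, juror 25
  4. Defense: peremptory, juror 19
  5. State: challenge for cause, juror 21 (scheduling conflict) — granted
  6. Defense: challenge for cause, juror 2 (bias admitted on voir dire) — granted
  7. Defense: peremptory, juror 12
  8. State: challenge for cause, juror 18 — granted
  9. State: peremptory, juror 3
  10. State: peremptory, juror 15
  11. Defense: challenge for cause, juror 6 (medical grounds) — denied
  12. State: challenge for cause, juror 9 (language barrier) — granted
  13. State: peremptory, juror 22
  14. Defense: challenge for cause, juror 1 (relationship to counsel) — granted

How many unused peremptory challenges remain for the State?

5

State allotment: 7 base + 1 × 1 alternate = 8.
State peremptories used: #3, #15, #22 — 3 (for-cause on #5, #21, #18, #9 don't count).
Remaining: 8 − 3 = 5.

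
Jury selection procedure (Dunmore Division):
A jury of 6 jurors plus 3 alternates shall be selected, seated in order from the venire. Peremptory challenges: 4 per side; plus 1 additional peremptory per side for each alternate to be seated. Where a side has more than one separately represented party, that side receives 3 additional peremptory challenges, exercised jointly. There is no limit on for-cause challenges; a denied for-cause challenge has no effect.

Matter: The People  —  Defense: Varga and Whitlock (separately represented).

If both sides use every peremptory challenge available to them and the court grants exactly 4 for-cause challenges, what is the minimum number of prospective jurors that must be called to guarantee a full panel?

Seats to fill: 6 + 3 alternates = 9.
Peremptories — The People: 4 + 1×3 = 7; Defense: 4 + 1×3 + 3 = 10; total 17.
For-cause removals: 4.
Minimum venire: 9 + 17 + 4 = 30.

30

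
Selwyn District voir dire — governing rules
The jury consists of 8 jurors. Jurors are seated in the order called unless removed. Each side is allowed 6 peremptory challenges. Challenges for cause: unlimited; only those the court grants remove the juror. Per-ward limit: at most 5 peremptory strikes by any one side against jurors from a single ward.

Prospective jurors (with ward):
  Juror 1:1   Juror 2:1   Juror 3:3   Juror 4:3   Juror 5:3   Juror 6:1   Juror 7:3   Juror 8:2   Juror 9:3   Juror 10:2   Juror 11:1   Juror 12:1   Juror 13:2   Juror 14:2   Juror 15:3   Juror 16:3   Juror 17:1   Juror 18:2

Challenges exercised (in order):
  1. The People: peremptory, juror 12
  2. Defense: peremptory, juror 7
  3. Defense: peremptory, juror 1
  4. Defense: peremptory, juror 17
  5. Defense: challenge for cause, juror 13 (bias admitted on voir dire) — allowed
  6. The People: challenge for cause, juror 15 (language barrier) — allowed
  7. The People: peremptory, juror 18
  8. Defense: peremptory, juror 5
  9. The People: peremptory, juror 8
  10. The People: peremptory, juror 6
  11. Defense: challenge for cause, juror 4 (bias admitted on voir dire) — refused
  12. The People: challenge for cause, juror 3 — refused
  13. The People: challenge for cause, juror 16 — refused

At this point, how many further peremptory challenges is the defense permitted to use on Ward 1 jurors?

2

Defense peremptories so far: #7, #1, #17, #5 — 4 of 6 used, 2 left overall.
Against Ward 1: #1, #17 — 2 used; per-ward cap 5 leaves 3.
Binding limit: min(2, 3) = 2.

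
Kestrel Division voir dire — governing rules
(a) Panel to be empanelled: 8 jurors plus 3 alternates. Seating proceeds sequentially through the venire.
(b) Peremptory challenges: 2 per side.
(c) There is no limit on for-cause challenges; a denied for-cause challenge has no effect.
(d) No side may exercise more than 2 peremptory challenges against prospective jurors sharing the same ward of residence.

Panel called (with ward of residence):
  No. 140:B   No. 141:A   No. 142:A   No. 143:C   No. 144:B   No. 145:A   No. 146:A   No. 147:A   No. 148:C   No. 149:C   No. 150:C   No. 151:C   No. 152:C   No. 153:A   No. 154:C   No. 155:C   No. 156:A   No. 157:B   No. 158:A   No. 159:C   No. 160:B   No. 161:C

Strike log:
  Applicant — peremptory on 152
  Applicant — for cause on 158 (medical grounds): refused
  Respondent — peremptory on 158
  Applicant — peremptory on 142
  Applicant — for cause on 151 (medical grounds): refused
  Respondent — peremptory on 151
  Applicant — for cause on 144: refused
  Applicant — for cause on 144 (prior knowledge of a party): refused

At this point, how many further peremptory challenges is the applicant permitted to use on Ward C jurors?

0

Applicant peremptories so far: #152, #142 — 2 of 2 used, 0 left overall.
Against Ward C: #152 — 1 used; per-ward cap 2 leaves 1.
Binding limit: min(0, 1) = 0.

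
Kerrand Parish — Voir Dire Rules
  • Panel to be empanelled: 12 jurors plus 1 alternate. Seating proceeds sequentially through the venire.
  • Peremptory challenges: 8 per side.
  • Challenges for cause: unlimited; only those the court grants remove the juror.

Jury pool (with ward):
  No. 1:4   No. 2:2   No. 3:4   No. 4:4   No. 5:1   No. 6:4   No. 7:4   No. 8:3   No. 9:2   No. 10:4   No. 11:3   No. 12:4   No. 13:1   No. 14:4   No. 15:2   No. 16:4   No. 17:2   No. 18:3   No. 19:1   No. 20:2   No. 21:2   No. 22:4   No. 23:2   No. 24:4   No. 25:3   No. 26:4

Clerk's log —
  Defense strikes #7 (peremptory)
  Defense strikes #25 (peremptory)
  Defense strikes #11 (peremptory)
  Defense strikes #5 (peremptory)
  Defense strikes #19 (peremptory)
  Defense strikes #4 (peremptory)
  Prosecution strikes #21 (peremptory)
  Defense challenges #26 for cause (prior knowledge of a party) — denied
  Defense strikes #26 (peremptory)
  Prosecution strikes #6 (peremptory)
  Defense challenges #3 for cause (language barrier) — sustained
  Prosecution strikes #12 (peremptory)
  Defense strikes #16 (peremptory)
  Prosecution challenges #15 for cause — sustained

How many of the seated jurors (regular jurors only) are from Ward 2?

Removed: #3, #4, #5, #6, #7, #11, #12, #15, #16, #19, #21, #25, #26.
Seated jurors 1–12: #1, #2, #8, #9, #10, #13, #14, #17, #18, #20, #22, #23 (alternates #24 not counted).
Of those, in Ward 2: #2, #9, #17, #20, #23 → 5.

5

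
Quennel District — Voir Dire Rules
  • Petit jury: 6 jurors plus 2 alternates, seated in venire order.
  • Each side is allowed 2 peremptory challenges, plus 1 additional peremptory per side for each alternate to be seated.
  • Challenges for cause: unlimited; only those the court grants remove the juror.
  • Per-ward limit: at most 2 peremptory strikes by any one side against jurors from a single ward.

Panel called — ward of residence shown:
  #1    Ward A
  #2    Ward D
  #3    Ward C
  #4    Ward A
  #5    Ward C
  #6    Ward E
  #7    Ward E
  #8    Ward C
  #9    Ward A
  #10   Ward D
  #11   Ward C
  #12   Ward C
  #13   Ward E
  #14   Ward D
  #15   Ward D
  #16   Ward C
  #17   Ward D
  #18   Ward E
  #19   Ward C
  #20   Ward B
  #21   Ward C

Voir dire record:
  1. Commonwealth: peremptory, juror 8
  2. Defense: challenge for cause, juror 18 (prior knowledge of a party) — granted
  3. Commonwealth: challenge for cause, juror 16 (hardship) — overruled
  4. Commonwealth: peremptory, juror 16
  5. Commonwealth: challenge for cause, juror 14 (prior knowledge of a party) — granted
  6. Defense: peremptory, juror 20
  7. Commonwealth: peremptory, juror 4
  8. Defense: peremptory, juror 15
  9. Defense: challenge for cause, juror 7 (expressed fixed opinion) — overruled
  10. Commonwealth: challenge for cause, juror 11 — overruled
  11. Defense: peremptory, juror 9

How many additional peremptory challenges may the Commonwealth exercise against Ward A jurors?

1

Commonwealth peremptories so far: #8, #16, #4 — 3 of 4 used, 1 left overall.
Against Ward A: #4 — 1 used; per-ward cap 2 leaves 1.
Binding limit: min(1, 1) = 1.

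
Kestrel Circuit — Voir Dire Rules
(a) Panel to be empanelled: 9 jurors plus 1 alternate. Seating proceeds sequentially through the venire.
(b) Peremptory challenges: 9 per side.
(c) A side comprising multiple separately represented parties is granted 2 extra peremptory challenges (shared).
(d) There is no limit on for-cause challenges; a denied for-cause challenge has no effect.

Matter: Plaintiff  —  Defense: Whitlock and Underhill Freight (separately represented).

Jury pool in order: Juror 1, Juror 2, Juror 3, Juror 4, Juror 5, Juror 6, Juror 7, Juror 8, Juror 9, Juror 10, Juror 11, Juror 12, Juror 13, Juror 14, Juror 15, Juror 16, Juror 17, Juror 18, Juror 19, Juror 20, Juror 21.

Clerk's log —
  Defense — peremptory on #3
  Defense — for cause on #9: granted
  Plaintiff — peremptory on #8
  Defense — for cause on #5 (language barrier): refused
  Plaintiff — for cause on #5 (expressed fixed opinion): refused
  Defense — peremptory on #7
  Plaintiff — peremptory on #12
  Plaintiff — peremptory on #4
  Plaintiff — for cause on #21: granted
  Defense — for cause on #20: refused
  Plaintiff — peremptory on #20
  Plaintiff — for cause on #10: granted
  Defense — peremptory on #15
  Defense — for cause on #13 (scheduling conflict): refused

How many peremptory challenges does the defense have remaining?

8

Defense allotment: 9 base + 2 multi-party = 11.
Defense peremptories used: #3, #7, #15 — 3 (for-cause on #9, #5, #20, #13 don't count).
Remaining: 11 − 3 = 8.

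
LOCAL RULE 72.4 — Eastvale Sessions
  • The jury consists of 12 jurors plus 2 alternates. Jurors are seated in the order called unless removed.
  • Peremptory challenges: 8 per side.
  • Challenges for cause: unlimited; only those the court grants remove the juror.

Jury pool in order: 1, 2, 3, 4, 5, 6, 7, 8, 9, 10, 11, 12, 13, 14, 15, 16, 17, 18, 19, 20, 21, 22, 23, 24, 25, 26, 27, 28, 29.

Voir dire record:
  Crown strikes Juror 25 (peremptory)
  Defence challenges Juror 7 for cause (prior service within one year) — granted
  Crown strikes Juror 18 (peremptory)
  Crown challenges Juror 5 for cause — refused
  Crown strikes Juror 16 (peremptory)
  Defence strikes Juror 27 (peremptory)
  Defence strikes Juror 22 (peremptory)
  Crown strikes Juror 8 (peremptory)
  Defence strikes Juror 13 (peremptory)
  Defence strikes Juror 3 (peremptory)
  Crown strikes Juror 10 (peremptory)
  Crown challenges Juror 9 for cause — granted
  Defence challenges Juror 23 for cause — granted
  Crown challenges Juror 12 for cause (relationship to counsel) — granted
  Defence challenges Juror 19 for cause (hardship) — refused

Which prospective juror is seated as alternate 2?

Removed: #3, #7, #8, #9, #10, #12, #13, #16, #18, #22, #23, #25, #27. (#5, #19 stay — for-cause denied.)
Seating in order: seats 1–12 → #1, #2, #4, #5, #6, #11, #14, #15, #17, #19, #20, #21; alternates → #24, #26.
So alternate 2 is #26.

26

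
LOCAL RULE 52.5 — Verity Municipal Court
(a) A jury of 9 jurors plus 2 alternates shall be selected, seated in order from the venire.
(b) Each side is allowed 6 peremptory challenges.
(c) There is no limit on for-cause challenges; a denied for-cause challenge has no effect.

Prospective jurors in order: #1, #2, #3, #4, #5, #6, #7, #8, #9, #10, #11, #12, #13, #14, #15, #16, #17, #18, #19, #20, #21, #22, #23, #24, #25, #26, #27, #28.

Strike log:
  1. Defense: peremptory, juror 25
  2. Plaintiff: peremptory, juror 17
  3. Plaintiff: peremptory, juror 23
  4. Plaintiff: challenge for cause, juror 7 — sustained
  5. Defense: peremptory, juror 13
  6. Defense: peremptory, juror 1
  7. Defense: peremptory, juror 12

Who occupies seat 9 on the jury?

11

Removed: #1, #7, #12, #13, #17, #23, #25.
Seating in order: seats 1–9 → #2, #3, #4, #5, #6, #8, #9, #10, #11; alternates → #14, #15.
So seat 9 is #11.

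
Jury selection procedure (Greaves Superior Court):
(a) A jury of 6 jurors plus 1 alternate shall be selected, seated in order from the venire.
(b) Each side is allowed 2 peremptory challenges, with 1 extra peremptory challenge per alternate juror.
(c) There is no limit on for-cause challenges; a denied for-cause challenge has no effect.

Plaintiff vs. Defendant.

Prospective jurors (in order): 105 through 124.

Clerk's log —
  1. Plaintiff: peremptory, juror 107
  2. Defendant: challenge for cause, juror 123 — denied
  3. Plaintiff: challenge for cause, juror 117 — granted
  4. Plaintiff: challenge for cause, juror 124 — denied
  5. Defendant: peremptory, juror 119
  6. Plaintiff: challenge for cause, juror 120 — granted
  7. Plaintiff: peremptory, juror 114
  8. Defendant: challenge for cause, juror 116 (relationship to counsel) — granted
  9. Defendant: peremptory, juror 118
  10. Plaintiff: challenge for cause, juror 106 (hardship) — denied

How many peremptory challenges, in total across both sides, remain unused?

Plaintiff allotment: 2 base + 1 × 1 alternate = 3. Defendant allotment: 2 base + 1 × 1 alternate = 3.
Plaintiff peremptories used: #107, #114 — 2 (for-cause on #117, #124, #120, #106 don't count).
Defendant peremptories used: #119, #118 — 2 (for-cause on #123, #116 don't count).
Remaining: (3 − 2) + (3 − 2) = 2.

2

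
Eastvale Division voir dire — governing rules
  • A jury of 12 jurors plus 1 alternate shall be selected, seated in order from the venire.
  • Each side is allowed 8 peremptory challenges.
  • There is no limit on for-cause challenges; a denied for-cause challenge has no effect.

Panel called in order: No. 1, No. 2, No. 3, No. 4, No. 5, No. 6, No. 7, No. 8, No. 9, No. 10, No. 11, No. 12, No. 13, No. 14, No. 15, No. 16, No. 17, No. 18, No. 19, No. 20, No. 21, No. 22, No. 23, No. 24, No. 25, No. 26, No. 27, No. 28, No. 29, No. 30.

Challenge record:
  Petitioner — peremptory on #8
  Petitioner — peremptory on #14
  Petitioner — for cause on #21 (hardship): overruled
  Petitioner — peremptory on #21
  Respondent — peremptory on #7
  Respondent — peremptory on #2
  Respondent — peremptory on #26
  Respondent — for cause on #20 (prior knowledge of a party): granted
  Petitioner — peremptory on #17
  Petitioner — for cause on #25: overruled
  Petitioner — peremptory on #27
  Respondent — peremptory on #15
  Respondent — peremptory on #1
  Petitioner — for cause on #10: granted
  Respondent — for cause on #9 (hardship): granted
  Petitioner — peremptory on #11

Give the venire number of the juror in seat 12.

Removed: #1, #2, #7, #8, #9, #10, #11, #14, #15, #17, #20, #21, #26, #27. (#25 stays — for-cause denied.)
Seating in order: seats 1–12 → #3, #4, #5, #6, #12, #13, #16, #18, #19, #22, #23, #24; alternates → #25.
So seat 12 is #24.

24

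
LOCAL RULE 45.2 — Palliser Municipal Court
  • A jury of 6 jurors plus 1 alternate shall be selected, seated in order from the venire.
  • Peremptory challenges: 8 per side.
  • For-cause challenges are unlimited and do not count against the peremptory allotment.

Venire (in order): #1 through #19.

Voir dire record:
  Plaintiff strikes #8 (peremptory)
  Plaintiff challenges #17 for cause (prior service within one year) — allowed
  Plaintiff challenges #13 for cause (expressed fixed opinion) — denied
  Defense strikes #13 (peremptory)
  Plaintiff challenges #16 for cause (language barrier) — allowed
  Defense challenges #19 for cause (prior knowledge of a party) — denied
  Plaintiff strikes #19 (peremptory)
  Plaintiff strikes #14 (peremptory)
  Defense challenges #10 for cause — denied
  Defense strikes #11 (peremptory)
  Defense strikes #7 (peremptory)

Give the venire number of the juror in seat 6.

Removed: #7, #8, #11, #13, #14, #16, #17, #19. (#10 stays — for-cause denied.)
Seating in order: seats 1–6 → #1, #2, #3, #4, #5, #6; alternates → #9.
So seat 6 is #6.

6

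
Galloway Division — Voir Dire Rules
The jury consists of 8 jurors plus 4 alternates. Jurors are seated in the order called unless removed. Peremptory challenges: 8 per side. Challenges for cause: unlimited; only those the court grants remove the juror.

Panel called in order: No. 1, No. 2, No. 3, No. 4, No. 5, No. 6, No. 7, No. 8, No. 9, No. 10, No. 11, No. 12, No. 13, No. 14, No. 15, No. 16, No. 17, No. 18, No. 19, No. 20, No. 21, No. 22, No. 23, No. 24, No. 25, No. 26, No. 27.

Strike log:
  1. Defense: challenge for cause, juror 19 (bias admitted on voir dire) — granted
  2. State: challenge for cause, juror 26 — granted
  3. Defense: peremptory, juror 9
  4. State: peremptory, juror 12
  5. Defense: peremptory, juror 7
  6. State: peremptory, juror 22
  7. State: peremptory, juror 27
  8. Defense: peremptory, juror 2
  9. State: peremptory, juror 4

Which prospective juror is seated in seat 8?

13

Removed: #2, #4, #7, #9, #12, #19, #22, #26, #27.
Seating in order: seats 1–8 → #1, #3, #5, #6, #8, #10, #11, #13; alternates → #14, #15, #16, #17.
So seat 8 is #13.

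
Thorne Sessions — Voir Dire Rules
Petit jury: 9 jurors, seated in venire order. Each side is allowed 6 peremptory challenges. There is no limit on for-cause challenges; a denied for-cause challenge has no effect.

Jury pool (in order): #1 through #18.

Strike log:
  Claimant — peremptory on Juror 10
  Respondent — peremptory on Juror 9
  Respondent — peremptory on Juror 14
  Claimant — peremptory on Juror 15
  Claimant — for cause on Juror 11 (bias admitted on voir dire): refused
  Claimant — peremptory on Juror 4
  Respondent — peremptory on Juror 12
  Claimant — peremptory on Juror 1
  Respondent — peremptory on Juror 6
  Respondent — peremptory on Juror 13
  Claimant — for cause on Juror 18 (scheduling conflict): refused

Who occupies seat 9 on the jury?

Removed: #1, #4, #6, #9, #10, #12, #13, #14, #15. (#11, #18 stay — for-cause denied.)
Filling seats in venire order through position 9: #2, #3, #5, #7, #8, #11, #16, #17, #18.
So seat 9 is #18.

18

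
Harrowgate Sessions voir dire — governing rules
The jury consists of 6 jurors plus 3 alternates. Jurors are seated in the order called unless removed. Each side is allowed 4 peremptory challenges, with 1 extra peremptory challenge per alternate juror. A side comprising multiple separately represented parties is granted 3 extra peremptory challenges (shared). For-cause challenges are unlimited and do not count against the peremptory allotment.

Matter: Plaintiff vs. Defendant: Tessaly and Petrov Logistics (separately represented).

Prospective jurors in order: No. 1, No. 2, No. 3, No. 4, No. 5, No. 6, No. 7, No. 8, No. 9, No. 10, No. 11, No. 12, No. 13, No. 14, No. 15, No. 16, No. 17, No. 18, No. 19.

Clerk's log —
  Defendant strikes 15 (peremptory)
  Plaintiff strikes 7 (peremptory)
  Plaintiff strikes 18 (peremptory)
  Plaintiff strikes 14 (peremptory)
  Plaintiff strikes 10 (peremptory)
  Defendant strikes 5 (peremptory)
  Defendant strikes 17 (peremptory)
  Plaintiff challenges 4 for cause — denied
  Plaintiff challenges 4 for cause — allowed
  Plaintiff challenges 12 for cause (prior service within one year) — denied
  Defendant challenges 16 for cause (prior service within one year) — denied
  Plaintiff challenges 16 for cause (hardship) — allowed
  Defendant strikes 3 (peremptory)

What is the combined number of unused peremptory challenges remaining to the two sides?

Plaintiff allotment: 4 base + 1 × 3 alternates = 7. Defendant allotment: 4 base + 1 × 3 alternates + 3 multi-party = 10.
Plaintiff peremptories used: #7, #18, #14, #10 — 4 (for-cause on #4, #4, #12, #16 don't count).
Defendant peremptories used: #15, #5, #17, #3 — 4 (the for-cause on #16 doesn't count).
Remaining: (7 − 4) + (10 − 4) = 9.

9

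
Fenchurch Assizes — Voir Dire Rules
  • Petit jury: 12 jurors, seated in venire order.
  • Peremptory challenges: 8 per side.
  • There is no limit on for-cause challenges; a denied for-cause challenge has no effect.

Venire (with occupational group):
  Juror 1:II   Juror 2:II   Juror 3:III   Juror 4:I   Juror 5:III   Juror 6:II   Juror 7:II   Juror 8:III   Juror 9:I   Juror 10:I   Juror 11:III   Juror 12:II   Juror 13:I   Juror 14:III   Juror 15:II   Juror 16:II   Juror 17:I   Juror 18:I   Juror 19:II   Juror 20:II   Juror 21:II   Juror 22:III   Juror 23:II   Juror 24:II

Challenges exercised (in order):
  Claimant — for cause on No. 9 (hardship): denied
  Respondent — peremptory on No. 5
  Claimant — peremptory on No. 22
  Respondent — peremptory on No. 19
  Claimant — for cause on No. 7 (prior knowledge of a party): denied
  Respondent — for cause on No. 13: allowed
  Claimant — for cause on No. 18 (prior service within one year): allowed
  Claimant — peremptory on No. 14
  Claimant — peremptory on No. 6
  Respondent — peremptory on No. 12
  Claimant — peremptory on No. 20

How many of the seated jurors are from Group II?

5

Removed: #5, #6, #12, #13, #14, #18, #19, #20, #22.
Seated jurors 1–12: #1, #2, #3, #4, #7, #8, #9, #10, #11, #15, #16, #17.
Of those, in Group II: #1, #2, #7, #15, #16 → 5.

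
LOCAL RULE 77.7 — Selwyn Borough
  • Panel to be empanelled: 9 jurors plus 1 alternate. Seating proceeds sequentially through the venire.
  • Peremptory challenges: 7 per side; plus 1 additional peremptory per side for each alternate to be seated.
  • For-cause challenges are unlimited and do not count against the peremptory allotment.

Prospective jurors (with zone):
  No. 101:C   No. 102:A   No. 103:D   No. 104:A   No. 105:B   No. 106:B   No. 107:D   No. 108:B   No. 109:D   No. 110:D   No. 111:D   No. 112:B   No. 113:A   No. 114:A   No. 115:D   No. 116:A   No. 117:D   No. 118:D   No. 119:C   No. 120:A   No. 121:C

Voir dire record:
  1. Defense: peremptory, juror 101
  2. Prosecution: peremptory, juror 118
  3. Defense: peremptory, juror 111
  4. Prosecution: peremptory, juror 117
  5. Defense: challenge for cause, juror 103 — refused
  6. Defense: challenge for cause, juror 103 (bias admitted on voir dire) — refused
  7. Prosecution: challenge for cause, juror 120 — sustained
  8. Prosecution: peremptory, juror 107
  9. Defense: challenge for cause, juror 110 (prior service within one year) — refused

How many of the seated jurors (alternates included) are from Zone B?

4

Removed: #101, #107, #111, #117, #118, #120.
Seated (10 incl. alternates): #102, #103, #104, #105, #106, #108, #109, #110, #112, #113.
Of those, in Zone B: #105, #106, #108, #112 → 4.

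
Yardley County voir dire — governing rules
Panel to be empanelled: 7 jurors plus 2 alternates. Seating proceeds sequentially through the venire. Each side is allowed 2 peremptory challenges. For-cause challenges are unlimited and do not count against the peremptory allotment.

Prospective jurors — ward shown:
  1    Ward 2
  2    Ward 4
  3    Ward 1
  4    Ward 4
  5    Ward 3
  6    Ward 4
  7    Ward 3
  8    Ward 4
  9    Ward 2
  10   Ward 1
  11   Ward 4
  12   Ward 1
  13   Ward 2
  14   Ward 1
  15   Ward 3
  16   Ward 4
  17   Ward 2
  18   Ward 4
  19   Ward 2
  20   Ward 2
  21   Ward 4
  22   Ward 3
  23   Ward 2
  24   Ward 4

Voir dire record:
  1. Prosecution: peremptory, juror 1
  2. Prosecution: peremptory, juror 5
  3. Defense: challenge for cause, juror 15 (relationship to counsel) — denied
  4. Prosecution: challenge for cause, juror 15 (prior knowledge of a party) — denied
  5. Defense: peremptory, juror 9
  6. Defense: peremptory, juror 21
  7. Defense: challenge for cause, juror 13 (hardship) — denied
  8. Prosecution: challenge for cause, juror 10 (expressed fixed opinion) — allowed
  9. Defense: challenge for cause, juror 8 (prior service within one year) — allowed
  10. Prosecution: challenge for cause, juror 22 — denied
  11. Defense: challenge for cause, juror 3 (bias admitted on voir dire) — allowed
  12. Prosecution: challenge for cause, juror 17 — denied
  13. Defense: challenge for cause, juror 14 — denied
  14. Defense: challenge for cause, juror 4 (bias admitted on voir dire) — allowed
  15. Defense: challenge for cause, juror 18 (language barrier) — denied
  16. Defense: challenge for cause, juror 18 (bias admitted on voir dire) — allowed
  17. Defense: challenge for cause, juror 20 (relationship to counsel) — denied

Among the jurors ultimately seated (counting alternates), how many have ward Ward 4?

4

Removed: #1, #3, #4, #5, #8, #9, #10, #18, #21.
Seated (9 incl. alternates): #2, #6, #7, #11, #12, #13, #14, #15, #16.
Of those, in Ward 4: #2, #6, #11, #16 → 4.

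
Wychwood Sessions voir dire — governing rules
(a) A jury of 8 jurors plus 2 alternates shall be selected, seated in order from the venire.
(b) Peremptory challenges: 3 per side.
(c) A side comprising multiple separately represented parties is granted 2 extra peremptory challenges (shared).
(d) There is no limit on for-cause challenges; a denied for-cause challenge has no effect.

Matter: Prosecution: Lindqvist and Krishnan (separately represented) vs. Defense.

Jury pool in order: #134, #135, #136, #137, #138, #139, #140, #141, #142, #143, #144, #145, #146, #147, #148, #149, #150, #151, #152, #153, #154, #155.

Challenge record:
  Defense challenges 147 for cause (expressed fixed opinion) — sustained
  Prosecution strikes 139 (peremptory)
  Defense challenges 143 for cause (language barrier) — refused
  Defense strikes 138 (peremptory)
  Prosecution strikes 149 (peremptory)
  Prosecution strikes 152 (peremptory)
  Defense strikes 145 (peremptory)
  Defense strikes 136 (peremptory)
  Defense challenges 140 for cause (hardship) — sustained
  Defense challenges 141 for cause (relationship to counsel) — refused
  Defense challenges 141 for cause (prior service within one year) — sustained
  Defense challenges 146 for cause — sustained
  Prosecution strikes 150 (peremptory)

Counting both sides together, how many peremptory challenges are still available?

1

Prosecution allotment: 3 base + 2 multi-party = 5. Defense allotment: 3.
Prosecution peremptories used: #139, #149, #152, #150 — 4.
Defense peremptories used: #138, #145, #136 — 3 (for-cause on #147, #143, #140, #141, #141, #146 don't count).
Remaining: (5 − 4) + (3 − 3) = 1.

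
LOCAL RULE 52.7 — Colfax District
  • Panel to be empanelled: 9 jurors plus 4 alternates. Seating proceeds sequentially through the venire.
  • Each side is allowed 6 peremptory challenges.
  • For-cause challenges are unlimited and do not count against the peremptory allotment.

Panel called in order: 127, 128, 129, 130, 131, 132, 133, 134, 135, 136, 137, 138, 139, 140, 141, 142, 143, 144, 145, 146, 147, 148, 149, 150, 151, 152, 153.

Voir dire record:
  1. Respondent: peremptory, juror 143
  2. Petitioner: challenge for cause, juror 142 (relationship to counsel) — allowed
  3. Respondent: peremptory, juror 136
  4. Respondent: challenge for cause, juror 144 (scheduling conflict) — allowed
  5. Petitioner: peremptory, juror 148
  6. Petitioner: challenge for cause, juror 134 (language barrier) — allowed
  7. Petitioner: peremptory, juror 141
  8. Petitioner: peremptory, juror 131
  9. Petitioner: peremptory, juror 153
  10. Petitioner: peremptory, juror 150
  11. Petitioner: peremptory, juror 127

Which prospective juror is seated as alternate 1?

140

Removed: #127, #131, #134, #136, #141, #142, #143, #144, #148, #150, #153.
Seating in order: seats 1–9 → #128, #129, #130, #132, #133, #135, #137, #138, #139; alternates → #140, #145, #146, #147.
So alternate 1 is #140.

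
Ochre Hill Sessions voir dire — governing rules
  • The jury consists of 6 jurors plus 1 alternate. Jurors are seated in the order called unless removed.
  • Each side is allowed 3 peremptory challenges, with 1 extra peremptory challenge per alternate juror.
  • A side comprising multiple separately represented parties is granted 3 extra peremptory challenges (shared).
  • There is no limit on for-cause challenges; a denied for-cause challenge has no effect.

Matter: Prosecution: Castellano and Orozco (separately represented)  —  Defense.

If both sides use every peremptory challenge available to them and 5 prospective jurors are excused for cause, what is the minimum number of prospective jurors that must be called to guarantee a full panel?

Seats to fill: 6 + 1 alternates = 7.
Peremptories — Prosecution: 3 + 1×1 + 3 = 7; Defense: 3 + 1×1 = 4; total 11.
For-cause removals: 5.
Minimum venire: 7 + 11 + 5 = 23.

23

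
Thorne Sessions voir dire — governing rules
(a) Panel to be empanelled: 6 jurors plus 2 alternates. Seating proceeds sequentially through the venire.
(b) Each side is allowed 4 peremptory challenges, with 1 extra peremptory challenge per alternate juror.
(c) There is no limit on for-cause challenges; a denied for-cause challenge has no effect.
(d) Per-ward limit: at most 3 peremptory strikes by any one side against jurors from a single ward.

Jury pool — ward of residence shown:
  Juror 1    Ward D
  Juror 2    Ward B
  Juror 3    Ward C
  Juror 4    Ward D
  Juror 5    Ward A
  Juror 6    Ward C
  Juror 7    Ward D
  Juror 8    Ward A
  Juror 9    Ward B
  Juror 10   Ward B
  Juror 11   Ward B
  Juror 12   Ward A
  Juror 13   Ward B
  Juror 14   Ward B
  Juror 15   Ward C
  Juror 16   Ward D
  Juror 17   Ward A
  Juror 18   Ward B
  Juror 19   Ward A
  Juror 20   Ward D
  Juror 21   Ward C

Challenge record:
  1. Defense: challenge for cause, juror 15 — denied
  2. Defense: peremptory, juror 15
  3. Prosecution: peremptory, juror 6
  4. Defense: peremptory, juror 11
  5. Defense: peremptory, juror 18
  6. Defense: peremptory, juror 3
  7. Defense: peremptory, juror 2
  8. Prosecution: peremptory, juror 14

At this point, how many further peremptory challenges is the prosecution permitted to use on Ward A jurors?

3

Prosecution peremptories so far: #6, #14 — 2 of 6 used, 4 left overall.
Against Ward A: none yet — per-ward cap 3 leaves 3.
Binding limit: min(4, 3) = 3.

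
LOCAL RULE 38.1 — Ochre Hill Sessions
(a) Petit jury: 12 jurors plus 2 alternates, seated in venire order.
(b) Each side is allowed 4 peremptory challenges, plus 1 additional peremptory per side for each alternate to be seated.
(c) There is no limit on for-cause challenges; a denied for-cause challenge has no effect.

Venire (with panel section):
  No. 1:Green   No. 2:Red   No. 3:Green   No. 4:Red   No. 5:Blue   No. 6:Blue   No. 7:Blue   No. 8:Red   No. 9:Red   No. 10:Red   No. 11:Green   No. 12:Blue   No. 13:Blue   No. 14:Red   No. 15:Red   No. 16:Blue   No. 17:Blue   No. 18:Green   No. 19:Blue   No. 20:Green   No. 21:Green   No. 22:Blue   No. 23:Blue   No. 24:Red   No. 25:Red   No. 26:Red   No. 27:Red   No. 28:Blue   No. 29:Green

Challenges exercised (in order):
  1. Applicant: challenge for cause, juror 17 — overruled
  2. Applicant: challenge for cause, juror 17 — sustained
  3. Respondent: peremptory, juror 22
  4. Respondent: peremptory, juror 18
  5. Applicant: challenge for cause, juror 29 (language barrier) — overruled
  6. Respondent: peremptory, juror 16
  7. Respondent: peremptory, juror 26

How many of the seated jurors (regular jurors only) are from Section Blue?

Removed: #16, #17, #18, #22, #26.
Seated jurors 1–12: #1, #2, #3, #4, #5, #6, #7, #8, #9, #10, #11, #12 (alternates #13, #14 not counted).
Of those, in Section Blue: #5, #6, #7, #12 → 4.

4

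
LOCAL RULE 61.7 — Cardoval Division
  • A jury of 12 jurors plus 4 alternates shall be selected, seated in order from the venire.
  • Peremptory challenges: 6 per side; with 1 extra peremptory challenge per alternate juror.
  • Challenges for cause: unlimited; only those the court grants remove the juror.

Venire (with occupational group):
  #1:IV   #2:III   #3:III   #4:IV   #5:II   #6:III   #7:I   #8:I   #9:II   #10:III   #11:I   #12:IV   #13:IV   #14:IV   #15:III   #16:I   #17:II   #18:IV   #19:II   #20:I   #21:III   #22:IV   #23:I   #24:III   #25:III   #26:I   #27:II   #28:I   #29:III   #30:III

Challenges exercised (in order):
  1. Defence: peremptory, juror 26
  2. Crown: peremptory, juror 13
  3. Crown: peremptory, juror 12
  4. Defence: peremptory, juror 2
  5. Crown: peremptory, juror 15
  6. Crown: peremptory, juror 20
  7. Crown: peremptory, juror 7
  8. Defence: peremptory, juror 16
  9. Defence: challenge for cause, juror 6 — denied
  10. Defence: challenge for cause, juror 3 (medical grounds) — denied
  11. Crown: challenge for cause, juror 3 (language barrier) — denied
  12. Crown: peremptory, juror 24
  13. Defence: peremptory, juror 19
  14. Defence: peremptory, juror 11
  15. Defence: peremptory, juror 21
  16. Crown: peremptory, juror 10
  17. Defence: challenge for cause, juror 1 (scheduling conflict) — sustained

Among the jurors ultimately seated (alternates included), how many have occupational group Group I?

Removed: #1, #2, #7, #10, #11, #12, #13, #15, #16, #19, #20, #21, #24, #26.
Seated (16 incl. alternates): #3, #4, #5, #6, #8, #9, #14, #17, #18, #22, #23, #25, #27, #28, #29, #30.
Of those, in Group I: #8, #23, #28 → 3.

3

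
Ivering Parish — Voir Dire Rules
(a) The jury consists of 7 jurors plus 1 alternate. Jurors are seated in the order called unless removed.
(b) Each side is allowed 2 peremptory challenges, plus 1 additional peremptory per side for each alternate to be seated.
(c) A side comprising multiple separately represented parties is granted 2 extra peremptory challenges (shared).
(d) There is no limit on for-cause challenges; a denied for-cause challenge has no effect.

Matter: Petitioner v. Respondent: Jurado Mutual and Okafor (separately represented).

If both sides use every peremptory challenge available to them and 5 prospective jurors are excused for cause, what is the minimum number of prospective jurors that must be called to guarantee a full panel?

21

Seats to fill: 7 + 1 alternates = 8.
Peremptories — Petitioner: 2 + 1×1 = 3; Respondent: 2 + 1×1 + 2 = 5; total 8.
For-cause removals: 5.
Minimum venire: 8 + 8 + 5 = 21.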